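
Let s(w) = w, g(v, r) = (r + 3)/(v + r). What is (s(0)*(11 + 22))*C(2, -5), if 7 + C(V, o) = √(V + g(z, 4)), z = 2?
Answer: 0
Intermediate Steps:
g(v, r) = (3 + r)/(r + v)
C(V, o) = -7 + √(7/6 + V) (C(V, o) = -7 + √(V + (3 + 4)/(4 + 2)) = -7 + √(V + 7/6) = -7 + √(7/6 + V))
(s(0)*(11 + 22))*C(2, -5) = (0*(11 + 22))*(-7 + √(42 + 36*2)/6) = (0*33)*(-7 + √(42 + 72)/6) = 0*(-7 + √114/6) = 0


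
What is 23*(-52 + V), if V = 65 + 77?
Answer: 2070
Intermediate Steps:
V = 142
23*(-52 + V) = 23*(-52 + 142) = 23*90 = 2070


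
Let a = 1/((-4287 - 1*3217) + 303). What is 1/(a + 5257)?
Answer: 7201/37855656 ≈ 0.00019022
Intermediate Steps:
a = -1/7201 (a = 1/((-4287 - 3217) + 303) = 1/(-7504 + 303) = 1/(-7201) = -1/7201 ≈ -0.00013887)
1/(a + 5257) = 1/(-1/7201 + 5257) = 1/(37855656/7201) = 7201/37855656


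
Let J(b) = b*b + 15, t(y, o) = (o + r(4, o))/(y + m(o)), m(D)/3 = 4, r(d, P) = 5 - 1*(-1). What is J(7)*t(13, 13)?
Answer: 1216/25 ≈ 48.640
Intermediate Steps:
r(d, P) = 6 (r(d, P) = 5 + 1 = 6)
m(D) = 12 (m(D) = 3*4 = 12)
t(y, o) = (6 + o)/(12 + y) (t(y, o) = (o + 6)/(y + 12) = (6 + o)/(12 + y))
J(b) = 15 + b**2 (J(b) = b**2 + 15 = 15 + b**2)
J(7)*t(13, 13) = (15 + 7**2)*((6 + 13)/(12 + 13)) = (15 + 49)*(19/25) = 64*((1/25)*19) = 64*(19/25) = 1216/25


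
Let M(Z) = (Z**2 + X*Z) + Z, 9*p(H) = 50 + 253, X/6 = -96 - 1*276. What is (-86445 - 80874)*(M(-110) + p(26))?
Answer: -43091948763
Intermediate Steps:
X = -2232 (X = 6*(-96 - 1*276) = 6*(-96 - 276) = 6*(-372) = -2232)
p(H) = 101/3 (p(H) = (50 + 253)/9 = (1/9)*303 = 101/3)
M(Z) = Z**2 - 2231*Z (M(Z) = (Z**2 - 2232*Z) + Z = Z**2 - 2231*Z)
(-86445 - 80874)*(M(-110) + p(26)) = (-86445 - 80874)*(-110*(-2231 - 110) + 101/3) = -167319*(-110*(-2341) + 101/3) = -167319*(257510 + 101/3) = -167319*772631/3 = -43091948763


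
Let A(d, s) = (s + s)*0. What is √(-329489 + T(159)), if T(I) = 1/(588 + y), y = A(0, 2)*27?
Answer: 17*I*√2011137/42 ≈ 574.01*I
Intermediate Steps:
A(d, s) = 0 (A(d, s) = (2*s)*0 = 0)
y = 0 (y = 0*27 = 0)
T(I) = 1/588 (T(I) = 1/(588 + 0) = 1/588)
√(-329489 + T(159)) = √(-329489 + 1/588) = √(-193739531/588) = 17*I*√2011137/42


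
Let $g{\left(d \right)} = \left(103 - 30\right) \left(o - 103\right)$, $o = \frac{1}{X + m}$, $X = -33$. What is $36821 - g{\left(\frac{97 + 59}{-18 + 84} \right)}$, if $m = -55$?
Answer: $\frac{3901993}{88} \approx 44341.0$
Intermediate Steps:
$o = - \frac{1}{88}$ ($o = \frac{1}{-33 - 55} = \frac{1}{-88} = - \frac{1}{88} \approx -0.011364$)
$g{\left(d \right)} = - \frac{661745}{88}$ ($g{\left(d \right)} = \left(103 - 30\right) \left(- \frac{1}{88} - 103\right) = 73 \left(- \frac{9065}{88}\right) = - \frac{661745}{88}$)
$36821 - g{\left(\frac{97 + 59}{-18 + 84} \right)} = 36821 - - \frac{661745}{88} = 36821 + \frac{661745}{88} = \frac{3901993}{88}$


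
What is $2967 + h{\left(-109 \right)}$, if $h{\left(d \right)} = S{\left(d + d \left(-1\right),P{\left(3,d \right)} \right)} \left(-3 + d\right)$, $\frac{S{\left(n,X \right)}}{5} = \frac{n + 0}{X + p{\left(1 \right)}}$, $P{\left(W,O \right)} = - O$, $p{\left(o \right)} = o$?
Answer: $2967$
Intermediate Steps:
$S{\left(n,X \right)} = \frac{5 n}{1 + X}$ ($S{\left(n,X \right)} = 5 \frac{n + 0}{X + 1} = 5 \frac{n}{1 + X} = \frac{5 n}{1 + X}$)
$h{\left(d \right)} = 0$ ($h{\left(d \right)} = \frac{5 \left(d + d \left(-1\right)\right)}{1 - d} \left(-3 + d\right) = \frac{5 \left(d - d\right)}{1 - d} \left(-3 + d\right) = 5 \cdot 0 \frac{1}{1 - d} \left(-3 + d\right) = 0 \left(-3 + d\right) = 0$)
$2967 + h{\left(-109 \right)} = 2967 + 0 = 2967$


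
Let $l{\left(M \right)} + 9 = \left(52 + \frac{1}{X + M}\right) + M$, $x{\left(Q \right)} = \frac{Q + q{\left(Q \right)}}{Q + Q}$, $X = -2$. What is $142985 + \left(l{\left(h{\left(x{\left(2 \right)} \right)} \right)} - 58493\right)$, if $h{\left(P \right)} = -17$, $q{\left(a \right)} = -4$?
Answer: $\frac{1605841}{19} \approx 84518.0$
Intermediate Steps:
$x{\left(Q \right)} = \frac{-4 + Q}{2 Q}$ ($x{\left(Q \right)} = \frac{Q - 4}{Q + Q} = \frac{-4 + Q}{2 Q}$)
$l{\left(M \right)} = 43 + M + \frac{1}{-2 + M}$ ($l{\left(M \right)} = -9 + \left(\left(52 + \frac{1}{-2 + M}\right) + M\right) = -9 + \left(52 + M + \frac{1}{-2 + M}\right) = 43 + M + \frac{1}{-2 + M}$)
$142985 + \left(l{\left(h{\left(x{\left(2 \right)} \right)} \right)} - 58493\right) = 142985 - \left(58493 - \frac{-85 + \left(-17\right)^{2} + 41 \left(-17\right)}{-2 - 17}\right) = 142985 - \left(58493 - \frac{-85 + 289 - 697}{-19}\right) = 142985 - \frac{1110874}{19} = \frac{1605841}{19}$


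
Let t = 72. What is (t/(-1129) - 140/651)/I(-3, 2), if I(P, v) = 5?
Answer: -29276/524985 ≈ -0.055765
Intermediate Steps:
(t/(-1129) - 140/651)/I(-3, 2) = (72/(-1129) - 140/651)/5 = (72*(-1/1129) - 140*1/651)*(⅕) = (-72/1129 - 20/93)*(⅕) = -29276/104997*⅕ = -29276/524985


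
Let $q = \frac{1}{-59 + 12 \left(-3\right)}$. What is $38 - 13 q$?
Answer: $\frac{3623}{95} \approx 38.137$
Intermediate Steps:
$q = - \frac{1}{95}$ ($q = \frac{1}{-59 - 36} = \frac{1}{-95} = - \frac{1}{95} \approx -0.010526$)
$38 - 13 q = 38 - - \frac{13}{95} = 38 + \frac{13}{95} = \frac{3623}{95}$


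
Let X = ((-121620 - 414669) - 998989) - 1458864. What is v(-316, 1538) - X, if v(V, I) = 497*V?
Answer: 2837090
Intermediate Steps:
X = -2994142 (X = (-536289 - 998989) - 1458864 = -1535278 - 1458864 = -2994142)
v(-316, 1538) - X = 497*(-316) - 1*(-2994142) = -157052 + 2994142 = 2837090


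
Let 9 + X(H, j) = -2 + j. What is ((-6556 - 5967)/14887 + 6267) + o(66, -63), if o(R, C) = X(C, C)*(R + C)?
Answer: 89979392/14887 ≈ 6044.2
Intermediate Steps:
X(H, j) = -11 + j (X(H, j) = -9 + (-2 + j) = -11 + j)
o(R, C) = (-11 + C)*(C + R) (o(R, C) = (-11 + C)*(R + C) = (-11 + C)*(C + R))
((-6556 - 5967)/14887 + 6267) + o(66, -63) = ((-6556 - 5967)/14887 + 6267) + (-11 - 63)*(-63 + 66) = (-12523*1/14887 + 6267) - 74*3 = (-12523/14887 + 6267) - 222 = 93284306/14887 - 222 = 89979392/14887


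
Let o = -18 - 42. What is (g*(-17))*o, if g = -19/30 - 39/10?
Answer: -4624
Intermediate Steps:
g = -68/15 (g = -19*1/30 - 39*⅒ = -19/30 - 39/10 = -68/15 ≈ -4.5333)
o = -60
(g*(-17))*o = -68/15*(-17)*(-60) = (1156/15)*(-60) = -4624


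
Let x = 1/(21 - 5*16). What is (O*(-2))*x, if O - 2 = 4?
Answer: 12/59 ≈ 0.20339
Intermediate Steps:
O = 6 (O = 2 + 4 = 6)
x = -1/59 (x = 1/(21 - 80) = 1/(-59) = -1/59 ≈ -0.016949)
(O*(-2))*x = (6*(-2))*(-1/59) = -12*(-1/59) = 12/59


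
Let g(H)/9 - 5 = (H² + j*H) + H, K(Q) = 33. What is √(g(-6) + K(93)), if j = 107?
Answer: I*√5430 ≈ 73.688*I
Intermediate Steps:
g(H) = 45 + 9*H² + 972*H (g(H) = 45 + 9*((H² + 107*H) + H) = 45 + 9*(H² + 108*H) = 45 + (9*H² + 972*H) = 45 + 9*H² + 972*H)
√(g(-6) + K(93)) = √((45 + 9*(-6)² + 972*(-6)) + 33) = √((45 + 9*36 - 5832) + 33) = √((45 + 324 - 5832) + 33) = √(-5463 + 33) = √(-5430) = I*√5430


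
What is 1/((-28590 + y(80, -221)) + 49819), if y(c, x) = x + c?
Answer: 1/21088 ≈ 4.7420e-5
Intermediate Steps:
y(c, x) = c + x
1/((-28590 + y(80, -221)) + 49819) = 1/((-28590 + (80 - 221)) + 49819) = 1/((-28590 - 141) + 49819) = 1/(-28731 + 49819) = 1/21088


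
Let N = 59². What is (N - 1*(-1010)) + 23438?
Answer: 27929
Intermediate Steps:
N = 3481
(N - 1*(-1010)) + 23438 = (3481 - 1*(-1010)) + 23438 = (3481 + 1010) + 23438 = 4491 + 23438 = 27929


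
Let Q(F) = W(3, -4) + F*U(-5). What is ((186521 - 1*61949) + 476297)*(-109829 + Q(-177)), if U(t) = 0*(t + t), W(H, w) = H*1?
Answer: -65991038794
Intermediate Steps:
W(H, w) = H
U(t) = 0 (U(t) = 0*(2*t) = 0)
Q(F) = 3 (Q(F) = 3 + F*0 = 3 + 0 = 3)
((186521 - 1*61949) + 476297)*(-109829 + Q(-177)) = ((186521 - 1*61949) + 476297)*(-109829 + 3) = ((186521 - 61949) + 476297)*(-109826) = (124572 + 476297)*(-109826) = 600869*(-109826) = -65991038794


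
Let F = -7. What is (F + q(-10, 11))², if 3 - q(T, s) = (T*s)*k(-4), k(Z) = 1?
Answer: 11236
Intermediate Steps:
q(T, s) = 3 - T*s
(F + q(-10, 11))² = (-7 + (3 - 1*(-10)*11))² = (-7 + (3 + 110))² = (-7 + 113)² = 106² = 11236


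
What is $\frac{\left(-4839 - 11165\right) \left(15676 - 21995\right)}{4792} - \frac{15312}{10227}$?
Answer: $\frac{86181310879}{4083982} \approx 21102.0$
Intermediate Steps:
$\frac{\left(-4839 - 11165\right) \left(15676 - 21995\right)}{4792} - \frac{15312}{10227} = \left(-16004\right) \left(-6319\right) \frac{1}{4792} - \frac{5104}{3409} = 101129276 \cdot \frac{1}{4792} - \frac{5104}{3409} = \frac{25282319}{1198} - \frac{5104}{3409} = \frac{86181310879}{4083982}$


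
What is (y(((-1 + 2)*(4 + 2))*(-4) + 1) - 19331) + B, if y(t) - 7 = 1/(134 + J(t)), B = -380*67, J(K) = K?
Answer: -4971023/111 ≈ -44784.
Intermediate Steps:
B = -25460
y(t) = 7 + 1/(134 + t)
(y(((-1 + 2)*(4 + 2))*(-4) + 1) - 19331) + B = ((939 + 7*(((-1 + 2)*(4 + 2))*(-4) + 1))/(134 + (((-1 + 2)*(4 + 2))*(-4) + 1)) - 19331) - 25460 = ((939 + 7*((1*6)*(-4) + 1))/(134 + ((1*6)*(-4) + 1)) - 19331) - 25460 = ((939 + 7*(6*(-4) + 1))/(134 + (6*(-4) + 1)) - 19331) - 25460 = ((939 + 7*(-24 + 1))/(134 + (-24 + 1)) - 19331) - 25460 = ((939 + 7*(-23))/(134 - 23) - 19331) - 25460 = ((939 - 161)/111 - 19331) - 25460 = ((1/111)*778 - 19331) - 25460 = (778/111 - 19331) - 25460 = -2144963/111 - 25460 = -4971023/111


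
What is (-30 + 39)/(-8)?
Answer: -9/8 ≈ -1.1250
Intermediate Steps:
(-30 + 39)/(-8) = -1/8*9 = -9/8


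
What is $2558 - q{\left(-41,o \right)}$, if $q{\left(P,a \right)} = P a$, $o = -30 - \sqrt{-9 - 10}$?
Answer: $1328 - 41 i \sqrt{19} \approx 1328.0 - 178.71 i$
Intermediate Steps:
$o = -30 - i \sqrt{19}$ ($o = -30 - \sqrt{-19} = -30 - i \sqrt{19} \approx -30.0 - 4.3589 i$)
$2558 - q{\left(-41,o \right)} = 2558 - - 41 \left(-30 - i \sqrt{19}\right) = 2558 - \left(1230 + 41 i \sqrt{19}\right) = 1328 - 41 i \sqrt{19}$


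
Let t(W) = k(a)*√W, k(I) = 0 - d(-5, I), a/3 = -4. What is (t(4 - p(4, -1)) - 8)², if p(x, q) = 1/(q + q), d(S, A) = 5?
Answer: 353/2 + 120*√2 ≈ 346.21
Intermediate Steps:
a = -12 (a = 3*(-4) = -12)
p(x, q) = 1/(2*q)
k(I) = -5 (k(I) = 0 - 1*5 = 0 - 5 = -5)
t(W) = -5*√W
(t(4 - p(4, -1)) - 8)² = (-5*√(4 - 1/(2*(-1))) - 8)² = (-5*√(4 - (-1)/2) - 8)² = (-5*√(4 - 1*(-½)) - 8)² = (-5*√(4 + ½) - 8)² = (-15*√2/2 - 8)² = (-8 - 15*√2/2)²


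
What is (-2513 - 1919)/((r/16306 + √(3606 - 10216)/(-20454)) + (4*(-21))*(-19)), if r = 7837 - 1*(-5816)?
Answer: -196812105730140180605472/70910855450544675405379 - 6025774677008352*I*√6610/70910855450544675405379 ≈ -2.7755 - 6.9088e-6*I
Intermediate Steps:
r = 13653 (r = 7837 + 5816 = 13653)
(-2513 - 1919)/((r/16306 + √(3606 - 10216)/(-20454)) + (4*(-21))*(-19)) = (-2513 - 1919)/((13653/16306 + √(3606 - 10216)/(-20454)) + (4*(-21))*(-19)) = -4432/((13653*(1/16306) + √(-6610)*(-1/20454)) - 84*(-19)) = -4432/((13653/16306 + (I*√6610)*(-1/20454)) + 1596) = -4432/((13653/16306 - I*√6610/20454) + 1596) = -4432/(26038029/16306 - I*√6610/20454)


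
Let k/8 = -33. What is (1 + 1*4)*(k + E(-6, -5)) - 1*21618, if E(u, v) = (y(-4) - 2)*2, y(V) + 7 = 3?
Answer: -22998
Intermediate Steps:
k = -264 (k = 8*(-33) = -264)
y(V) = -4 (y(V) = -7 + 3 = -4)
E(u, v) = -12 (E(u, v) = (-4 - 2)*2 = -6*2 = -12)
(1 + 1*4)*(k + E(-6, -5)) - 1*21618 = (1 + 1*4)*(-264 - 12) - 1*21618 = (1 + 4)*(-276) - 21618 = 5*(-276) - 21618 = -1380 - 21618 = -22998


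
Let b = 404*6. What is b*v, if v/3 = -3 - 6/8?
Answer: -27270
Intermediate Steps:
b = 2424
v = -45/4 (v = 3*(-3 - 6/8) = 3*(-3 - 1*¾) = 3*(-3 - ¾) = 3*(-15/4) = -45/4 ≈ -11.250)
b*v = 2424*(-45/4) = -27270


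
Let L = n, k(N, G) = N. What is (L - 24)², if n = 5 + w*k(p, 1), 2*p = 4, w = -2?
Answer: 529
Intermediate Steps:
p = 2 (p = (½)*4 = 2)
n = 1 (n = 5 - 2*2 = 5 - 4 = 1)
L = 1
(L - 24)² = (1 - 24)² = (-23)² = 529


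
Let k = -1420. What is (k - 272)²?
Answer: 2862864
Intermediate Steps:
(k - 272)² = (-1420 - 272)² = (-1692)² = 2862864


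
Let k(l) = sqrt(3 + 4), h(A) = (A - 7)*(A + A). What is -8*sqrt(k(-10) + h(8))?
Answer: -8*sqrt(16 + sqrt(7)) ≈ -34.545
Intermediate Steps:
h(A) = 2*A*(-7 + A) (h(A) = (-7 + A)*(2*A) = 2*A*(-7 + A))
k(l) = sqrt(7)
-8*sqrt(k(-10) + h(8)) = -8*sqrt(sqrt(7) + 2*8*(-7 + 8)) = -8*sqrt(sqrt(7) + 2*8*1) = -8*sqrt(sqrt(7) + 16) = -8*sqrt(16 + sqrt(7))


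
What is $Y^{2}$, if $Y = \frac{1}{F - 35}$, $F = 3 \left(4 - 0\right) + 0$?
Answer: $\frac{1}{529} \approx 0.0018904$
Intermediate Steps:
$F = 12$ ($F = 3 \left(4 + 0\right) + 0 = 3 \cdot 4 + 0 = 12 + 0 = 12$)
$Y = - \frac{1}{23}$ ($Y = \frac{1}{12 - 35} = \frac{1}{-23} = - \frac{1}{23} \approx -0.043478$)
$Y^{2} = \left(- \frac{1}{23}\right)^{2} = \frac{1}{529}$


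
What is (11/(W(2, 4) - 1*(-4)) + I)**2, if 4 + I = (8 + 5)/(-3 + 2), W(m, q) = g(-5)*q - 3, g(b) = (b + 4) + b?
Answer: 161604/529 ≈ 305.49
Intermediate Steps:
g(b) = 4 + 2*b (g(b) = (4 + b) + b = 4 + 2*b)
W(m, q) = -3 - 6*q (W(m, q) = (4 + 2*(-5))*q - 3 = (4 - 10)*q - 3 = -6*q - 3 = -3 - 6*q)
I = -17 (I = -4 + (8 + 5)/(-3 + 2) = -4 + 13/(-1) = -4 + 13*(-1) = -4 - 13 = -17)
(11/(W(2, 4) - 1*(-4)) + I)**2 = (11/((-3 - 6*4) - 1*(-4)) - 17)**2 = (11/((-3 - 24) + 4) - 17)**2 = (11/(-27 + 4) - 17)**2 = (11/(-23) - 17)**2 = (11*(-1/23) - 17)**2 = (-11/23 - 17)**2 = (-402/23)**2 = 161604/529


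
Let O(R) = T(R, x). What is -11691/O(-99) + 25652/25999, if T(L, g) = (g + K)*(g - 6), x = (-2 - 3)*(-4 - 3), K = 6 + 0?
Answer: -273454081/30912811 ≈ -8.8460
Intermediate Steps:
K = 6
x = 35 (x = -5*(-7) = 35)
T(L, g) = (-6 + g)*(6 + g) (T(L, g) = (g + 6)*(g - 6) = (6 + g)*(-6 + g) = (-6 + g)*(6 + g))
O(R) = 1189 (O(R) = -36 + 35² = -36 + 1225 = 1189)
-11691/O(-99) + 25652/25999 = -11691/1189 + 25652/25999 = -273454081/30912811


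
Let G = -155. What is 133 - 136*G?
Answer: 21213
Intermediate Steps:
133 - 136*G = 133 - 136*(-155) = 133 + 21080 = 21213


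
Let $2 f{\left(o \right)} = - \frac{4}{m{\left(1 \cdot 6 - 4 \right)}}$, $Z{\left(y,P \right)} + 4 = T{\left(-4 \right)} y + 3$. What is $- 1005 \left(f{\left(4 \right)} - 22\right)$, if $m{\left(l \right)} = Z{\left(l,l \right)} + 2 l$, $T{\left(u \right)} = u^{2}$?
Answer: $\frac{155172}{7} \approx 22167.0$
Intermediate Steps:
$Z{\left(y,P \right)} = -1 + 16 y$ ($Z{\left(y,P \right)} = -4 + \left(\left(-4\right)^{2} y + 3\right) = -4 + \left(16 y + 3\right) = -4 + \left(3 + 16 y\right) = -1 + 16 y$)
$m{\left(l \right)} = -1 + 18 l$ ($m{\left(l \right)} = \left(-1 + 16 l\right) + 2 l = -1 + 18 l$)
$f{\left(o \right)} = - \frac{2}{35}$ ($f{\left(o \right)} = \frac{\left(-4\right) \frac{1}{-1 + 18 \left(1 \cdot 6 - 4\right)}}{2} = \frac{\left(-4\right) \frac{1}{-1 + 18 \left(6 - 4\right)}}{2} = \frac{\left(-4\right) \frac{1}{-1 + 18 \cdot 2}}{2} = \frac{\left(-4\right) \frac{1}{-1 + 36}}{2} = \frac{\left(-4\right) \frac{1}{35}}{2} = \frac{1}{2} \left(- \frac{4}{35}\right) = - \frac{2}{35}$)
$- 1005 \left(f{\left(4 \right)} - 22\right) = - 1005 \left(- \frac{2}{35} - 22\right) = \left(-1005\right) \left(- \frac{772}{35}\right) = \frac{155172}{7}$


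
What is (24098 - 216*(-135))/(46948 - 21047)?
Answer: 53258/25901 ≈ 2.0562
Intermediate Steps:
(24098 - 216*(-135))/(46948 - 21047) = (24098 + 29160)/25901 = 53258*(1/25901) = 53258/25901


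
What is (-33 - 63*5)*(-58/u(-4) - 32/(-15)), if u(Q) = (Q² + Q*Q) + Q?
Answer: -754/35 ≈ -21.543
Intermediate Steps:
u(Q) = Q + 2*Q² (u(Q) = (Q² + Q²) + Q = 2*Q² + Q = Q + 2*Q²)
(-33 - 63*5)*(-58/u(-4) - 32/(-15)) = (-33 - 63*5)*(-58*(-1/(4*(1 + 2*(-4)))) - 32/(-15)) = (-33 - 315)*(-58*(-1/(4*(1 - 8))) - 32*(-1/15)) = -348*(-58/((-4*(-7))) + 32/15) = -348*(-58/28 + 32/15) = -348*(-58*1/28 + 32/15) = -348*(-29/14 + 32/15) = -348*13/210 = -754/35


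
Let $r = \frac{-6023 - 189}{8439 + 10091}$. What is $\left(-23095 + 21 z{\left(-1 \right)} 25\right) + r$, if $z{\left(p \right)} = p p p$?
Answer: $- \frac{218842406}{9265} \approx -23620.0$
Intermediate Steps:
$z{\left(p \right)} = p^{3}$ ($z{\left(p \right)} = p^{2} p = p^{3}$)
$r = - \frac{3106}{9265}$ ($r = \frac{-6023 - 189}{18530} = \left(-6212\right) \frac{1}{18530} = - \frac{3106}{9265} \approx -0.33524$)
$\left(-23095 + 21 z{\left(-1 \right)} 25\right) + r = \left(-23095 + 21 \left(-1\right)^{3} \cdot 25\right) - \frac{3106}{9265} = \left(-23095 + 21 \left(-1\right) 25\right) - \frac{3106}{9265} = \left(-23095 - 525\right) - \frac{3106}{9265} = -23620 - \frac{3106}{9265} = - \frac{218842406}{9265}$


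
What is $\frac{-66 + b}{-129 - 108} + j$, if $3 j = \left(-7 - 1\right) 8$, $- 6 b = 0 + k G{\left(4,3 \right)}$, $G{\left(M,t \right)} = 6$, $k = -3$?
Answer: $- \frac{4993}{237} \approx -21.068$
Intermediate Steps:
$b = 3$ ($b = - \frac{0 - 18}{6} = \left(- \frac{1}{6}\right) \left(-18\right) = 3$)
$j = - \frac{64}{3}$ ($j = \frac{\left(-7 - 1\right) 8}{3} = \frac{\left(-8\right) 8}{3} = \frac{1}{3} \left(-64\right) = - \frac{64}{3} \approx -21.333$)
$\frac{-66 + b}{-129 - 108} + j = \frac{-66 + 3}{-129 - 108} - \frac{64}{3} = - \frac{63}{-237} - \frac{64}{3} = \left(-63\right) \left(- \frac{1}{237}\right) - \frac{64}{3} = \frac{21}{79} - \frac{64}{3} = - \frac{4993}{237}$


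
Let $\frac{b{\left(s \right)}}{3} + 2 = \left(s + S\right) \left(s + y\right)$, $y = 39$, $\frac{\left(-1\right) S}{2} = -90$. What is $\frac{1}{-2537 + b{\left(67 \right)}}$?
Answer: $\frac{1}{76003} \approx 1.3157 \cdot 10^{-5}$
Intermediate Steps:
$S = 180$ ($S = \left(-2\right) \left(-90\right) = 180$)
$b{\left(s \right)} = -6 + 3 \left(39 + s\right) \left(180 + s\right)$ ($b{\left(s \right)} = -6 + 3 \left(s + 180\right) \left(s + 39\right) = -6 + 3 \left(180 + s\right) \left(39 + s\right) = -6 + 3 \left(39 + s\right) \left(180 + s\right)$)
$\frac{1}{-2537 + b{\left(67 \right)}} = \frac{1}{-2537 + \left(21054 + 3 \cdot 67^{2} + 657 \cdot 67\right)} = \frac{1}{-2537 + \left(21054 + 3 \cdot 4489 + 44019\right)} = \frac{1}{-2537 + \left(21054 + 13467 + 44019\right)} = \frac{1}{-2537 + 78540} = \frac{1}{76003}$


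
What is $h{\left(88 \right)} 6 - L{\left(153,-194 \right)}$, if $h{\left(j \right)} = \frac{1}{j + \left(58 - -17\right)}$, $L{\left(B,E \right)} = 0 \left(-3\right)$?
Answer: $\frac{6}{163} \approx 0.03681$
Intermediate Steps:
$L{\left(B,E \right)} = 0$
$h{\left(j \right)} = \frac{1}{75 + j}$ ($h{\left(j \right)} = \frac{1}{j + \left(58 + 17\right)} = \frac{1}{j + 75} = \frac{1}{75 + j}$)
$h{\left(88 \right)} 6 - L{\left(153,-194 \right)} = \frac{1}{75 + 88} \cdot 6 - 0 = \frac{1}{163} \cdot 6 + 0 = \frac{6}{163} + 0 = \frac{6}{163}$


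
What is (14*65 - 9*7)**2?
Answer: 717409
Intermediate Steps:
(14*65 - 9*7)**2 = (910 - 63)**2 = 847**2 = 717409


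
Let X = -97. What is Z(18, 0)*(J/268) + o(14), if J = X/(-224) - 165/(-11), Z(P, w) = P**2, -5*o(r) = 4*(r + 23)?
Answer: -821099/75040 ≈ -10.942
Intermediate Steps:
o(r) = -92/5 - 4*r/5 (o(r) = -4*(r + 23)/5 = -4*(23 + r)/5 = -(92 + 4*r)/5 = -92/5 - 4*r/5)
J = 3457/224 (J = -97/(-224) - 165/(-11) = -97*(-1/224) - 165*(-1/11) = 97/224 + 15 = 3457/224 ≈ 15.433)
Z(18, 0)*(J/268) + o(14) = 18**2*((3457/224)/268) + (-92/5 - 4/5*14) = 324*((3457/224)*(1/268)) + (-92/5 - 56/5) = 324*(3457/60032) - 148/5 = 280017/15008 - 148/5 = -821099/75040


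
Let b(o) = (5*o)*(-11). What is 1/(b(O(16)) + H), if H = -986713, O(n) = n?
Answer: -1/987593 ≈ -1.0126e-6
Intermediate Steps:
b(o) = -55*o
1/(b(O(16)) + H) = 1/(-55*16 - 986713) = 1/(-880 - 986713) = 1/(-987593) = -1/987593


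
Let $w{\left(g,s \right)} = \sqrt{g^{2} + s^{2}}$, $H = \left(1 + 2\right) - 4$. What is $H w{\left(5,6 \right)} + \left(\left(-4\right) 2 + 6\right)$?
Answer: $-2 - \sqrt{61} \approx -9.8102$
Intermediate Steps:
$H = -1$ ($H = 3 - 4 = -1$)
$H w{\left(5,6 \right)} + \left(\left(-4\right) 2 + 6\right) = - \sqrt{5^{2} + 6^{2}} + \left(\left(-4\right) 2 + 6\right) = - \sqrt{25 + 36} + \left(-8 + 6\right) = - \sqrt{61} - 2 = -2 - \sqrt{61}$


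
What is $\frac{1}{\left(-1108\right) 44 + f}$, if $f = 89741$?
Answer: $\frac{1}{40989} \approx 2.4397 \cdot 10^{-5}$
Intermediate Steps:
$\frac{1}{\left(-1108\right) 44 + f} = \frac{1}{\left(-1108\right) 44 + 89741} = \frac{1}{-48752 + 89741} = \frac{1}{40989}$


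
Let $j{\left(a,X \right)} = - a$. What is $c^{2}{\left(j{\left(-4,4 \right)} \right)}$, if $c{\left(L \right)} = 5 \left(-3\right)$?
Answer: $225$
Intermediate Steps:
$c{\left(L \right)} = -15$
$c^{2}{\left(j{\left(-4,4 \right)} \right)} = \left(-15\right)^{2} = 225$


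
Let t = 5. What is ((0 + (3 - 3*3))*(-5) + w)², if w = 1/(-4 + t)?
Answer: 961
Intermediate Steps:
w = 1 (w = 1/(-4 + 5) = 1/1 = 1)
((0 + (3 - 3*3))*(-5) + w)² = ((0 + (3 - 3*3))*(-5) + 1)² = ((0 + (3 - 9))*(-5) + 1)² = ((0 - 6)*(-5) + 1)² = (-6*(-5) + 1)² = (30 + 1)² = 31² = 961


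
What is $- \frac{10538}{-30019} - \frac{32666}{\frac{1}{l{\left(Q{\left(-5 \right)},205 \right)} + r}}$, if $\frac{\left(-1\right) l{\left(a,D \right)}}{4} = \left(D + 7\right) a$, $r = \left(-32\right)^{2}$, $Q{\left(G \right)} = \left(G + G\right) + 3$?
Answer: $- \frac{620452776482}{2729} \approx -2.2736 \cdot 10^{8}$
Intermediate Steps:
$Q{\left(G \right)} = 3 + 2 G$ ($Q{\left(G \right)} = 2 G + 3 = 3 + 2 G$)
$r = 1024$
$l{\left(a,D \right)} = - 4 a \left(7 + D\right)$ ($l{\left(a,D \right)} = - 4 \left(D + 7\right) a = - 4 \left(7 + D\right) a = - 4 a \left(7 + D\right)$)
$- \frac{10538}{-30019} - \frac{32666}{\frac{1}{l{\left(Q{\left(-5 \right)},205 \right)} + r}} = - \frac{10538}{-30019} - \frac{32666}{\frac{1}{- 4 \left(3 + 2 \left(-5\right)\right) \left(7 + 205\right) + 1024}} = \left(-10538\right) \left(- \frac{1}{30019}\right) - \frac{32666}{\frac{1}{\left(-4\right) \left(3 - 10\right) 212 + 1024}} = \frac{958}{2729} - \frac{32666}{\frac{1}{\left(-4\right) \left(-7\right) 212 + 1024}} = \frac{958}{2729} - \frac{32666}{\frac{1}{5936 + 1024}} = \frac{958}{2729} - \frac{32666}{\frac{1}{6960}} = \frac{958}{2729} - 32666 \frac{1}{\frac{1}{6960}} = \frac{958}{2729} - 227355360 = - \frac{620452776482}{2729}$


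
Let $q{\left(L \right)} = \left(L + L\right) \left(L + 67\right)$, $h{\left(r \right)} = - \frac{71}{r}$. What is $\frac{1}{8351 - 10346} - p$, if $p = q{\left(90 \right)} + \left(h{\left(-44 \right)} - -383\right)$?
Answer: $- \frac{2514424229}{87780} \approx -28645.0$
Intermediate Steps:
$q{\left(L \right)} = 2 L \left(67 + L\right)$
$p = \frac{1260363}{44}$ ($p = 2 \cdot 90 \left(67 + 90\right) - \left(-383 + \frac{71}{-44}\right) = 2 \cdot 90 \cdot 157 + \left(\left(-71\right) \left(- \frac{1}{44}\right) + 383\right) = 28260 + \left(\frac{71}{44} + 383\right) = 28260 + \frac{16923}{44} = \frac{1260363}{44} \approx 28645.0$)
$\frac{1}{8351 - 10346} - p = \frac{1}{8351 - 10346} - \frac{1260363}{44} = \frac{1}{-1995} - \frac{1260363}{44} = - \frac{1}{1995} - \frac{1260363}{44} = - \frac{2514424229}{87780}$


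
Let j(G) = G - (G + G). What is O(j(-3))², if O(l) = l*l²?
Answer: 729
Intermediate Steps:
j(G) = -G (j(G) = G - 2*G = -G)
O(l) = l³
O(j(-3))² = ((-1*(-3))³)² = (3³)² = 27² = 729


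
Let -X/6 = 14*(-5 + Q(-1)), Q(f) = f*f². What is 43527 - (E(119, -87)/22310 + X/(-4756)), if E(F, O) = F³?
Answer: 1152622039939/26526590 ≈ 43452.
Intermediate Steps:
Q(f) = f³
X = 504 (X = -84*(-5 + (-1)³) = -84*(-5 - 1) = -84*(-6) = -6*(-84) = 504)
43527 - (E(119, -87)/22310 + X/(-4756)) = 43527 - (119³/22310 + 504/(-4756)) = 43527 - (1685159*(1/22310) + 504*(-1/4756)) = 43527 - (1685159/22310 - 126/1189) = 43527 - 1*2000842991/26526590 = 43527 - 2000842991/26526590 = 1152622039939/26526590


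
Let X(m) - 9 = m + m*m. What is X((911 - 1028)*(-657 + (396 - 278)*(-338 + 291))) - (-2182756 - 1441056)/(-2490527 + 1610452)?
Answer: 463548914629038263/880075 ≈ 5.2672e+11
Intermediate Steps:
X(m) = 9 + m + m² (X(m) = 9 + (m + m*m) = 9 + (m + m²) = 9 + m + m²)
X((911 - 1028)*(-657 + (396 - 278)*(-338 + 291))) - (-2182756 - 1441056)/(-2490527 + 1610452) = (9 + (911 - 1028)*(-657 + (396 - 278)*(-338 + 291)) + ((911 - 1028)*(-657 + (396 - 278)*(-338 + 291)))²) - (-2182756 - 1441056)/(-2490527 + 1610452) = (9 - 117*(-657 + 118*(-47)) + (-117*(-657 + 118*(-47)))²) - (-3623812)/(-880075) = (9 - 117*(-657 - 5546) + (-117*(-657 - 5546))²) - (-3623812)*(-1)/880075 = (9 - 117*(-6203) + (-117*(-6203))²) - 1*3623812/880075 = (9 + 725751 + 725751²) - 3623812/880075 = (9 + 725751 + 526714514001) - 3623812/880075 = 526715239761 - 3623812/880075 = 463548914629038263/880075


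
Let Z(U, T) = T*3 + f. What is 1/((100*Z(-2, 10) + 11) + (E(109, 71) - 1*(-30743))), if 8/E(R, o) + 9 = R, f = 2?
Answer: 25/848852 ≈ 2.9452e-5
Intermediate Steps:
E(R, o) = 8/(-9 + R)
Z(U, T) = 2 + 3*T (Z(U, T) = T*3 + 2 = 3*T + 2 = 2 + 3*T)
1/((100*Z(-2, 10) + 11) + (E(109, 71) - 1*(-30743))) = 1/((100*(2 + 3*10) + 11) + (8/(-9 + 109) - 1*(-30743))) = 1/((100*(2 + 30) + 11) + (8/100 + 30743)) = 1/((100*32 + 11) + (8*(1/100) + 30743)) = 1/((3200 + 11) + (2/25 + 30743)) = 1/(3211 + 768577/25) = 1/(848852/25) = 25/848852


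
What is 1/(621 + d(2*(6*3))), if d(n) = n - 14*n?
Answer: 1/153 ≈ 0.0065359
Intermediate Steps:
d(n) = -13*n (d(n) = n - 14*n = -13*n)
1/(621 + d(2*(6*3))) = 1/(621 - 26*6*3) = 1/(621 - 26*18) = 1/(621 - 13*36) = 1/(621 - 468) = 1/153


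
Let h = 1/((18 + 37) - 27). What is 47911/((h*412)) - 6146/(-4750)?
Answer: 796836894/244625 ≈ 3257.4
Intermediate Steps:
h = 1/28 (h = 1/(55 - 27) = 1/28 ≈ 0.035714)
47911/((h*412)) - 6146/(-4750) = 47911/(((1/28)*412)) - 6146/(-4750) = 47911/(103/7) - 6146*(-1/4750) = 47911*(7/103) + 3073/2375 = 335377/103 + 3073/2375 = 796836894/244625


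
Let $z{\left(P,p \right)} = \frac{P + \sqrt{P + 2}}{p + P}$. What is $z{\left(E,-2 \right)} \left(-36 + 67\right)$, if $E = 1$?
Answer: $-31 - 31 \sqrt{3} \approx -84.694$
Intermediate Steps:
$z{\left(P,p \right)} = \frac{P + \sqrt{2 + P}}{P + p}$
$z{\left(E,-2 \right)} \left(-36 + 67\right) = \frac{1 + \sqrt{2 + 1}}{1 - 2} \left(-36 + 67\right) = \frac{1 + \sqrt{3}}{-1} \cdot 31 = - (1 + \sqrt{3}) 31 = \left(-1 - \sqrt{3}\right) 31 = -31 - 31 \sqrt{3}$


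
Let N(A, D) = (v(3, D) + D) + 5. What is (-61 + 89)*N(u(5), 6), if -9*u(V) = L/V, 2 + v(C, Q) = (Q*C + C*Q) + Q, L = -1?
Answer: 1428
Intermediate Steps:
v(C, Q) = -2 + Q + 2*C*Q (v(C, Q) = -2 + ((Q*C + C*Q) + Q) = -2 + ((C*Q + C*Q) + Q) = -2 + (2*C*Q + Q) = -2 + (Q + 2*C*Q) = -2 + Q + 2*C*Q)
u(V) = 1/(9*V) (u(V) = -(-1)/(9*V) = 1/(9*V))
N(A, D) = 3 + 8*D (N(A, D) = ((-2 + D + 2*3*D) + D) + 5 = ((-2 + D + 6*D) + D) + 5 = ((-2 + 7*D) + D) + 5 = (-2 + 8*D) + 5 = 3 + 8*D)
(-61 + 89)*N(u(5), 6) = (-61 + 89)*(3 + 8*6) = 28*(3 + 48) = 28*51 = 1428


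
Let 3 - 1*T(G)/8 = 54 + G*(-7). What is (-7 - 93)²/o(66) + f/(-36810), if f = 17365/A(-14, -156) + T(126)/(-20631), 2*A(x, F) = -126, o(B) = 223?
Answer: 159506354692999/3556397156130 ≈ 44.851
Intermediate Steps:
T(G) = -408 + 56*G (T(G) = 24 - 8*(54 + G*(-7)) = 24 - 8*(54 - 7*G) = 24 + (-432 + 56*G) = -408 + 56*G)
A(x, F) = -63 (A(x, F) = (½)*(-126) = -63)
f = -119558713/433251 (f = 17365/(-63) + (-408 + 56*126)/(-20631) = 17365*(-1/63) + (-408 + 7056)*(-1/20631) = -17365/63 + 6648*(-1/20631) = -17365/63 - 2216/6877 = -119558713/433251 ≈ -275.96)
(-7 - 93)²/o(66) + f/(-36810) = (-7 - 93)²/223 - 119558713/433251/(-36810) = (-100)²*(1/223) - 119558713/433251*(-1/36810) = 10000*(1/223) + 119558713/15947969310 = 10000/223 + 119558713/15947969310 = 159506354692999/3556397156130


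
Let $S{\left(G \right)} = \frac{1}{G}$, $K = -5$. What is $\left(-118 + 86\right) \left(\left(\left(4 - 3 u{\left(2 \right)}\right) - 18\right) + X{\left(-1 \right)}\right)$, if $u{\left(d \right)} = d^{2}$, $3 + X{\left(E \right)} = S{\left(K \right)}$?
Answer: $\frac{4672}{5} \approx 934.4$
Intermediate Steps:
$X{\left(E \right)} = - \frac{16}{5}$ ($X{\left(E \right)} = -3 + \frac{1}{-5} = -3 - \frac{1}{5} = - \frac{16}{5}$)
$\left(-118 + 86\right) \left(\left(\left(4 - 3 u{\left(2 \right)}\right) - 18\right) + X{\left(-1 \right)}\right) = \left(-118 + 86\right) \left(\left(\left(4 - 3 \cdot 2^{2}\right) - 18\right) - \frac{16}{5}\right) = - 32 \left(\left(\left(4 - 12\right) - 18\right) - \frac{16}{5}\right) = - 32 \left(\left(-8 - 18\right) - \frac{16}{5}\right) = - 32 \left(-26 - \frac{16}{5}\right) = \left(-32\right) \left(- \frac{146}{5}\right) = \frac{4672}{5}$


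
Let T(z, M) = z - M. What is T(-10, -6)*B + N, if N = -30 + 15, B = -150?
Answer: 585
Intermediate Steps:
N = -15
T(-10, -6)*B + N = (-10 - 1*(-6))*(-150) - 15 = (-10 + 6)*(-150) - 15 = -4*(-150) - 15 = 600 - 15 = 585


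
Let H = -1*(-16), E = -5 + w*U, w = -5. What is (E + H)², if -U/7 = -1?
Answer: 576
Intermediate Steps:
U = 7 (U = -7*(-1) = 7)
E = -40 (E = -5 - 5*7 = -5 - 35 = -40)
H = 16
(E + H)² = (-40 + 16)² = (-24)² = 576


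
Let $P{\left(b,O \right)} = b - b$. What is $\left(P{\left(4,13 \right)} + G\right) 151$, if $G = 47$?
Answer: $7097$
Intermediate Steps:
$P{\left(b,O \right)} = 0$
$\left(P{\left(4,13 \right)} + G\right) 151 = \left(0 + 47\right) 151 = 47 \cdot 151 = 7097$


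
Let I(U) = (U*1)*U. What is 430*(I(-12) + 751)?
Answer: 384850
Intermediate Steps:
I(U) = U² (I(U) = U*U = U²)
430*(I(-12) + 751) = 430*((-12)² + 751) = 430*(144 + 751) = 430*895 = 384850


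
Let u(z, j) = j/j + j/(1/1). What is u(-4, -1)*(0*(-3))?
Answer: 0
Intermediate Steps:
u(z, j) = 1 + j (u(z, j) = 1 + j/1 = 1 + j*1 = 1 + j)
u(-4, -1)*(0*(-3)) = (1 - 1)*(0*(-3)) = 0*0 = 0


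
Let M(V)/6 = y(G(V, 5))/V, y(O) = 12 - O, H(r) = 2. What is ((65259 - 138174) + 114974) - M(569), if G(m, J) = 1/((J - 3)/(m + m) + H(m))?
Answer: 27257980775/648091 ≈ 42059.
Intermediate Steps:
G(m, J) = 1/(2 + (-3 + J)/(2*m)) (G(m, J) = 1/((J - 3)/(m + m) + 2) = 1/((-3 + J)/((2*m)) + 2) = 1/((-3 + J)*(1/(2*m)) + 2) = 1/((-3 + J)/(2*m) + 2) = 1/(2 + (-3 + J)/(2*m)))
M(V) = 6*(12 - 2*V/(2 + 4*V))/V (M(V) = 6*((12 - 2*V/(-3 + 5 + 4*V))/V) = 6*((12 - 2*V/(2 + 4*V))/V) = 6*(12 - 2*V/(2 + 4*V))/V)
((65259 - 138174) + 114974) - M(569) = ((65259 - 138174) + 114974) - 6*(12 + 23*569)/(569*(1 + 2*569)) = (-72915 + 114974) - 6*(12 + 13087)/(569*(1 + 1138)) = 42059 - 6*13099/(569*1139) = 42059 - 1*78594/648091 = 42059 - 78594/648091 = 27257980775/648091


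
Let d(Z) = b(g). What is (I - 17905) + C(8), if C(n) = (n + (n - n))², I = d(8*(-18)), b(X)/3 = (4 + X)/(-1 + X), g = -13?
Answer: -249747/14 ≈ -17839.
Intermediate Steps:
b(X) = 3*(4 + X)/(-1 + X) (b(X) = 3*((4 + X)/(-1 + X)) = 3*(4 + X)/(-1 + X))
d(Z) = 27/14 (d(Z) = 3*(4 - 13)/(-1 - 13) = 3*(-9)/(-14) = 3*(-1/14)*(-9) = 27/14)
I = 27/14 ≈ 1.9286
C(n) = n² (C(n) = (n + 0)² = n²)
(I - 17905) + C(8) = (27/14 - 17905) + 8² = -250643/14 + 64 = -249747/14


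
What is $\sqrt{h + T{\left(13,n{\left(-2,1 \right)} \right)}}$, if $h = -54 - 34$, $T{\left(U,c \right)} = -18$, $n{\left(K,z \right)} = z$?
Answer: $i \sqrt{106} \approx 10.296 i$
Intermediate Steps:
$h = -88$ ($h = -54 - 34 = -88$)
$\sqrt{h + T{\left(13,n{\left(-2,1 \right)} \right)}} = \sqrt{-88 - 18} = \sqrt{-106} = i \sqrt{106}$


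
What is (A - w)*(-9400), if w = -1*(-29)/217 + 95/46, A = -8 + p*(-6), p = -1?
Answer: 196991100/4991 ≈ 39469.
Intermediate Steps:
A = -2 (A = -8 - 1*(-6) = -8 + 6 = -2)
w = 21949/9982 (w = 29*(1/217) + 95*(1/46) = 29/217 + 95/46 = 21949/9982 ≈ 2.1989)
(A - w)*(-9400) = (-2 - 1*21949/9982)*(-9400) = (-2 - 21949/9982)*(-9400) = -41913/9982*(-9400) = 196991100/4991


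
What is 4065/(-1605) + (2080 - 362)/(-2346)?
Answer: -409796/125511 ≈ -3.2650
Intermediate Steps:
4065/(-1605) + (2080 - 362)/(-2346) = 4065*(-1/1605) + 1718*(-1/2346) = -271/107 - 859/1173 = -409796/125511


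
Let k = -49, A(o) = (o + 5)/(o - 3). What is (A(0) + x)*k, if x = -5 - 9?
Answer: 2303/3 ≈ 767.67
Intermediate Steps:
A(o) = (5 + o)/(-3 + o)
x = -14
(A(0) + x)*k = ((5 + 0)/(-3 + 0) - 14)*(-49) = (5/(-3) - 14)*(-49) = (-⅓*5 - 14)*(-49) = (-5/3 - 14)*(-49) = -47/3*(-49) = 2303/3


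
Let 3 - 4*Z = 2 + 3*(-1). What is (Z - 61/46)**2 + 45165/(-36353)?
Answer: -87389715/76922948 ≈ -1.1361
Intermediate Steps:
Z = 1 (Z = 3/4 - (2 + 3*(-1))/4 = 3/4 - (2 - 3)/4 = 3/4 - 1/4*(-1) = 3/4 + 1/4 = 1)
(Z - 61/46)**2 + 45165/(-36353) = (1 - 61/46)**2 + 45165/(-36353) = (1 - 61*1/46)**2 + 45165*(-1/36353) = (1 - 61/46)**2 - 45165/36353 = (-15/46)**2 - 45165/36353 = 225/2116 - 45165/36353 = -87389715/76922948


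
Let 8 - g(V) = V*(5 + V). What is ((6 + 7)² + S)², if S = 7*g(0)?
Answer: 50625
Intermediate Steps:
g(V) = 8 - V*(5 + V)
S = 56 (S = 7*(8 - 1*0² - 5*0) = 7*(8 - 1*0 + 0) = 7*(8 + 0 + 0) = 7*8 = 56)
((6 + 7)² + S)² = ((6 + 7)² + 56)² = (13² + 56)² = (169 + 56)² = 225² = 50625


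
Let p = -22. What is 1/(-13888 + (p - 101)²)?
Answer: 1/1241 ≈ 0.00080580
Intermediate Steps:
1/(-13888 + (p - 101)²) = 1/(-13888 + (-22 - 101)²) = 1/(-13888 + (-123)²) = 1/(-13888 + 15129) = 1/1241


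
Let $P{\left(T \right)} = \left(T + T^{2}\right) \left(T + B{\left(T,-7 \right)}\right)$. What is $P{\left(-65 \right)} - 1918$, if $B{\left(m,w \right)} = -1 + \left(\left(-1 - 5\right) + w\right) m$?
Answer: $3238722$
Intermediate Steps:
$B{\left(m,w \right)} = -1 + m \left(-6 + w\right)$ ($B{\left(m,w \right)} = -1 + \left(-6 + w\right) m = -1 + m \left(-6 + w\right)$)
$P{\left(T \right)} = \left(-1 - 12 T\right) \left(T + T^{2}\right)$ ($P{\left(T \right)} = \left(T + T^{2}\right) \left(T - \left(1 + 6 T - T \left(-7\right)\right)\right) = \left(T + T^{2}\right) \left(T - \left(1 + 13 T\right)\right) = \left(T + T^{2}\right) \left(-1 - 12 T\right) = \left(-1 - 12 T\right) \left(T + T^{2}\right)$)
$P{\left(-65 \right)} - 1918 = - 65 \left(-1 - -845 - 12 \left(-65\right)^{2}\right) - 1918 = - 65 \left(-1 + 845 - 50700\right) - 1918 = \left(-65\right) \left(-49856\right) - 1918 = 3240640 - 1918 = 3238722$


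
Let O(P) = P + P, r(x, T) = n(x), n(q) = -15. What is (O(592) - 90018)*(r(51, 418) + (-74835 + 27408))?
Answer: 4214462628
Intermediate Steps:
r(x, T) = -15
O(P) = 2*P
(O(592) - 90018)*(r(51, 418) + (-74835 + 27408)) = (2*592 - 90018)*(-15 + (-74835 + 27408)) = (1184 - 90018)*(-15 - 47427) = -88834*(-47442) = 4214462628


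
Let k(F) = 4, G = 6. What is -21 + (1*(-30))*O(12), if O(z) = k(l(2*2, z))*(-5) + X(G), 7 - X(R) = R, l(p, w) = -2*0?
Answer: 549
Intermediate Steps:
l(p, w) = 0
X(R) = 7 - R
O(z) = -19 (O(z) = 4*(-5) + (7 - 1*6) = -20 + (7 - 6) = -20 + 1 = -19)
-21 + (1*(-30))*O(12) = -21 + (1*(-30))*(-19) = -21 - 30*(-19) = -21 + 570 = 549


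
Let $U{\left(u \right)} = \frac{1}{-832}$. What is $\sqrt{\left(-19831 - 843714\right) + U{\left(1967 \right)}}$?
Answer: $\frac{i \sqrt{9340102733}}{104} \approx 929.27 i$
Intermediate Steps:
$U{\left(u \right)} = - \frac{1}{832}$
$\sqrt{\left(-19831 - 843714\right) + U{\left(1967 \right)}} = \sqrt{\left(-19831 - 843714\right) - \frac{1}{832}} = \sqrt{-863545 - \frac{1}{832}} = \sqrt{- \frac{718469441}{832}} = \frac{i \sqrt{9340102733}}{104}$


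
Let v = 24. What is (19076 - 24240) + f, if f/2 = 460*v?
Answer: 16916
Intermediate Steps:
f = 22080 (f = 2*(460*24) = 2*11040 = 22080)
(19076 - 24240) + f = (19076 - 24240) + 22080 = -5164 + 22080 = 16916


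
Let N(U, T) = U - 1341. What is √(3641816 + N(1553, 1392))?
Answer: 2*√910507 ≈ 1908.4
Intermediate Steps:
N(U, T) = -1341 + U
√(3641816 + N(1553, 1392)) = √(3641816 + (-1341 + 1553)) = √(3641816 + 212) = √3642028 = 2*√910507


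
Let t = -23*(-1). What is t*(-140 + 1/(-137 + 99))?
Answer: -122383/38 ≈ -3220.6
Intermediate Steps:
t = 23
t*(-140 + 1/(-137 + 99)) = 23*(-140 + 1/(-137 + 99)) = 23*(-140 + 1/(-38)) = 23*(-140 - 1/38) = 23*(-5321/38) = -122383/38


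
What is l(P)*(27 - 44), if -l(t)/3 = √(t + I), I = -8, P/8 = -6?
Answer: 102*I*√14 ≈ 381.65*I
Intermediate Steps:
P = -48 (P = 8*(-6) = -48)
l(t) = -3*√(-8 + t) (l(t) = -3*√(t - 8) = -3*√(-8 + t))
l(P)*(27 - 44) = (-3*√(-8 - 48))*(27 - 44) = -6*I*√14*(-17) = 102*I*√14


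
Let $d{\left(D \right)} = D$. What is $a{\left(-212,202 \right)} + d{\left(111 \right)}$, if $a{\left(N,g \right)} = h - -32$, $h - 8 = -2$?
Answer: $149$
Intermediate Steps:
$h = 6$ ($h = 8 - 2 = 6$)
$a{\left(N,g \right)} = 38$ ($a{\left(N,g \right)} = 6 - -32 = 6 + 32 = 38$)
$a{\left(-212,202 \right)} + d{\left(111 \right)} = 38 + 111 = 149$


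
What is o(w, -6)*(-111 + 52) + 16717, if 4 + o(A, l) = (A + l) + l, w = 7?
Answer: 17248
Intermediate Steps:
o(A, l) = -4 + A + 2*l (o(A, l) = -4 + ((A + l) + l) = -4 + (A + 2*l) = -4 + A + 2*l)
o(w, -6)*(-111 + 52) + 16717 = (-4 + 7 + 2*(-6))*(-111 + 52) + 16717 = (-4 + 7 - 12)*(-59) + 16717 = -9*(-59) + 16717 = 531 + 16717 = 17248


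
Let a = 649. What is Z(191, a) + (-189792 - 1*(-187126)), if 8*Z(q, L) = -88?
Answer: -2677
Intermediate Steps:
Z(q, L) = -11 (Z(q, L) = (⅛)*(-88) = -11)
Z(191, a) + (-189792 - 1*(-187126)) = -11 + (-189792 - 1*(-187126)) = -11 + (-189792 + 187126) = -11 - 2666 = -2677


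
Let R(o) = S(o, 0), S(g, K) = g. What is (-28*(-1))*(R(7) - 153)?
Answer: -4088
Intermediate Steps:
R(o) = o
(-28*(-1))*(R(7) - 153) = (-28*(-1))*(7 - 153) = 28*(-146) = -4088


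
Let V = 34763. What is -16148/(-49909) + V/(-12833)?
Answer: -1527759283/640482197 ≈ -2.3853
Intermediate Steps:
-16148/(-49909) + V/(-12833) = -16148/(-49909) + 34763/(-12833) = -16148*(-1/49909) + 34763*(-1/12833) = 16148/49909 - 34763/12833 = -1527759283/640482197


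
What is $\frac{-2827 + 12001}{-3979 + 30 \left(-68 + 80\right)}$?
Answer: $- \frac{834}{329} \approx -2.535$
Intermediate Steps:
$\frac{-2827 + 12001}{-3979 + 30 \left(-68 + 80\right)} = \frac{9174}{-3979 + 30 \cdot 12} = \frac{9174}{-3979 + 360} = \frac{9174}{-3619} = 9174 \left(- \frac{1}{3619}\right) = - \frac{834}{329}$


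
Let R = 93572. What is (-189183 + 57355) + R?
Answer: -38256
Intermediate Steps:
(-189183 + 57355) + R = (-189183 + 57355) + 93572 = -131828 + 93572 = -38256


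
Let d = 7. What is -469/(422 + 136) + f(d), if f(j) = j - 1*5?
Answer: 647/558 ≈ 1.1595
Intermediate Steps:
f(j) = -5 + j (f(j) = j - 5 = -5 + j)
-469/(422 + 136) + f(d) = -469/(422 + 136) + (-5 + 7) = -469/558 + 2 = 647/558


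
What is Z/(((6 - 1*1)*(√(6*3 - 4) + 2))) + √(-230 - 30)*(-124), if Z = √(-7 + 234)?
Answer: -√227/25 + √3178/50 - 248*I*√65 ≈ 0.52481 - 1999.4*I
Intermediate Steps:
Z = √227 ≈ 15.067
Z/(((6 - 1*1)*(√(6*3 - 4) + 2))) + √(-230 - 30)*(-124) = √227/(((6 - 1*1)*(√(6*3 - 4) + 2))) + √(-230 - 30)*(-124) = √227/(((6 - 1)*(√(18 - 4) + 2))) + √(-260)*(-124) = √227/((5*(√14 + 2))) + (2*I*√65)*(-124) = √227/((5*(2 + √14))) - 248*I*√65 = √227/(10 + 5*√14) - 248*I*√65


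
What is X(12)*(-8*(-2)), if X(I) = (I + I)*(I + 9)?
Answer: 8064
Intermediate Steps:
X(I) = 2*I*(9 + I) (X(I) = (2*I)*(9 + I) = 2*I*(9 + I))
X(12)*(-8*(-2)) = (2*12*(9 + 12))*(-8*(-2)) = (2*12*21)*16 = 504*16 = 8064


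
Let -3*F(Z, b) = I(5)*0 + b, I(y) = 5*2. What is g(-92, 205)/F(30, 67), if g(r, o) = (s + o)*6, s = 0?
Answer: -3690/67 ≈ -55.075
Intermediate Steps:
I(y) = 10
F(Z, b) = -b/3 (F(Z, b) = -(10*0 + b)/3 = -(0 + b)/3 = -b/3)
g(r, o) = 6*o (g(r, o) = (0 + o)*6 = o*6 = 6*o)
g(-92, 205)/F(30, 67) = (6*205)/((-1/3*67)) = 1230/(-67/3) = 1230*(-3/67) = -3690/67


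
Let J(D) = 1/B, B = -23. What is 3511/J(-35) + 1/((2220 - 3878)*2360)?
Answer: -315976798641/3912880 ≈ -80753.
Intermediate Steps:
J(D) = -1/23 (J(D) = 1/(-23) = -1/23)
3511/J(-35) + 1/((2220 - 3878)*2360) = 3511/(-1/23) + 1/((2220 - 3878)*2360) = 3511*(-23) + (1/2360)/(-1658) = -80753 - 1/1658*1/2360 = -80753 - 1/3912880 = -315976798641/3912880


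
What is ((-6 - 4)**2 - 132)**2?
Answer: 1024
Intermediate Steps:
((-6 - 4)**2 - 132)**2 = ((-10)**2 - 132)**2 = (100 - 132)**2 = (-32)**2 = 1024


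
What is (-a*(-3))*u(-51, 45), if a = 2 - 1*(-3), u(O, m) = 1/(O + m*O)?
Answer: -5/782 ≈ -0.0063939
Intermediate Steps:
u(O, m) = 1/(O + O*m)
a = 5 (a = 2 + 3 = 5)
(-a*(-3))*u(-51, 45) = (-1*5*(-3))*(1/((-51)*(1 + 45))) = (-5*(-3))*(-1/51/46) = 15*(-1/51*1/46) = 15*(-1/2346) = -5/782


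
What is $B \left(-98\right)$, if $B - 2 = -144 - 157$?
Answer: $29302$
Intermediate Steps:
$B = -299$ ($B = 2 - 301 = -299$)
$B \left(-98\right) = \left(-299\right) \left(-98\right) = 29302$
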